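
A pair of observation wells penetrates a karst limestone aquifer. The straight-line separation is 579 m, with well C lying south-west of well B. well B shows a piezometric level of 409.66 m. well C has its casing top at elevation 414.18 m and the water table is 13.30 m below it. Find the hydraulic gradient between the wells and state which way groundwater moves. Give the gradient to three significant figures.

Total head at well B: h = 409.66 m (water level in the piezometer is the total head).
Total head at well C: h = 414.18 − 13.30 = 400.88 m.
Head difference: h(well B) − h(well C) = 409.66 − 400.88 = 8.78 m.
Hydraulic gradient: i = |Δh| / L = 8.78 / 579 = 0.0152.
Flow is from higher to lower head: from well B toward well C, i.e. toward the south-west.

i ≈ 0.0152; groundwater flows toward the south-west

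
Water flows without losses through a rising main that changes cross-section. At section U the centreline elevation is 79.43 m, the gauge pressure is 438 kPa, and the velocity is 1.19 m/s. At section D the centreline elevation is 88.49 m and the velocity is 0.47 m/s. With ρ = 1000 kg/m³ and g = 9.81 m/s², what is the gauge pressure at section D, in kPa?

Pressure head at U: ψ₁ = P₁/(ρg) = 438×1000 / (1000 × 9.81) = 44.65 m.
Velocity heads: v₁²/2g = 1.19²/19.62 = 0.072 m; v₂²/2g = 0.47²/19.62 = 0.011 m.
Total head H = z₁ + ψ₁ + v₁²/2g = 79.43 + 44.65 + 0.072 = 124.15 m.
ψ₂ = H − z₂ − v₂²/2g = 124.15 − 88.49 − 0.011 = 35.65 m.
P₂ = ρgψ₂ = 1000 × 9.81 × 35.65 ≈ 350 kPa.

P₂ ≈ 350 kPa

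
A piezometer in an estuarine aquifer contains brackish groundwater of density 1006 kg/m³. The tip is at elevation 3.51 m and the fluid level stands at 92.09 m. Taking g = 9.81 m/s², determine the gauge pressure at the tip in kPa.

Pressure head ψ = h − z = 92.09 − 3.51 = 88.58 m.
P = ρgψ = 1006 × 9.81 × 88.58 = 874184 Pa ≈ 874 kPa.

P ≈ 874 kPa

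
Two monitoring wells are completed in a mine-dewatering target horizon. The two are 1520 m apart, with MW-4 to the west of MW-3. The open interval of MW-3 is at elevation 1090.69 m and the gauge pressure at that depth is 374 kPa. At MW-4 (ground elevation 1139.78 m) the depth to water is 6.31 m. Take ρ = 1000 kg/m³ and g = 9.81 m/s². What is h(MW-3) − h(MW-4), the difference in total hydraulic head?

Pressure head at MW-3: ψ = P/(ρg) = 374×1000 / (1000 × 9.81) = 38.12 m.
Total head at MW-3: h = z + ψ = 1090.69 + 38.12 = 1128.81 m.
Total head at MW-4: h = 1139.78 − 6.31 = 1133.47 m.
Head difference: h(MW-3) − h(MW-4) = 1128.81 − 1133.47 = -4.66 m.

Δh ≈ -4.66 m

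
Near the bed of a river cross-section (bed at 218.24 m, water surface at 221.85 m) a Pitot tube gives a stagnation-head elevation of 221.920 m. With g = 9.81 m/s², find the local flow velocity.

Near the bed, under hydrostatic conditions, the piezometric head (z + ψ) equals the free-surface elevation, 221.85 m.
Velocity head = total − piezometric = 221.920 − 221.85 = 0.070 m.
v = √(2g·h_v) = √(2 × 9.81 × 0.070) = 1.17 m/s.

v ≈ 1.17 m/s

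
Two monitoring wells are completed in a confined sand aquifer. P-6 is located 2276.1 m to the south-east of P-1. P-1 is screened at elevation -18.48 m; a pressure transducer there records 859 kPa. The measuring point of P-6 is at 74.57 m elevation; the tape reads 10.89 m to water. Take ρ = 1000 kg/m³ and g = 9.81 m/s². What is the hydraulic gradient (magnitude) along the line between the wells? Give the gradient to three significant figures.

Pressure head at P-1: ψ = P/(ρg) = 859×1000 / (1000 × 9.81) = 87.56 m.
Total head at P-1: h = z + ψ = -18.48 + 87.56 = 69.08 m.
Total head at P-6: h = 74.57 − 10.89 = 63.68 m.
Head difference: h(P-1) − h(P-6) = 69.08 − 63.68 = 5.40 m.
Hydraulic gradient: i = |Δh| / L = 5.40 / 2276.1 = 0.00237.

i ≈ 0.00237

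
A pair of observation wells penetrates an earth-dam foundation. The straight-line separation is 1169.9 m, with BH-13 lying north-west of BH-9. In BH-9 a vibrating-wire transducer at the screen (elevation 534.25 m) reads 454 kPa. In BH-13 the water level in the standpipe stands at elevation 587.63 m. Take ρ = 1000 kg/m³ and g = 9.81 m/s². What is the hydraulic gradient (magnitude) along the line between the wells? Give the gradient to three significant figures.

i ≈ 0.00607

Pressure head at BH-9: ψ = P/(ρg) = 454×1000 / (1000 × 9.81) = 46.28 m.
Total head at BH-9: h = z + ψ = 534.25 + 46.28 = 580.53 m.
Total head at BH-13: h = 587.63 m (water level in the piezometer is the total head).
Head difference: h(BH-9) − h(BH-13) = 580.53 − 587.63 = -7.10 m.
Hydraulic gradient: i = |Δh| / L = 7.10 / 1169.9 = 0.00607.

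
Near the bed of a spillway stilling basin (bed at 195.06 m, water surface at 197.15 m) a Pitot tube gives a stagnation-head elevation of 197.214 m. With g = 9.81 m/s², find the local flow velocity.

Near the bed, under hydrostatic conditions, the piezometric head (z + ψ) equals the free-surface elevation, 197.15 m.
Velocity head = total − piezometric = 197.214 − 197.15 = 0.064 m.
v = √(2g·h_v) = √(2 × 9.81 × 0.064) = 1.12 m/s.

v ≈ 1.12 m/s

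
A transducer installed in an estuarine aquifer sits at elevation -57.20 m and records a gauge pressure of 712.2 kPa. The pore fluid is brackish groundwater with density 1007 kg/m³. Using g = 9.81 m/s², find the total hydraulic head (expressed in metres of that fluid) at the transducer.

ψ = P/(ρg) = 712.2×1000 / (1007 × 9.81) = 72.09 m.
h = z + ψ = -57.20 + 72.09 = 14.89 m.

h ≈ 14.89 m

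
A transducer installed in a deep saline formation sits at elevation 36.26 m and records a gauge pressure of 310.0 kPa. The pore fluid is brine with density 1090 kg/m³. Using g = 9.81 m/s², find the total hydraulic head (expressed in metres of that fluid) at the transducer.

ψ = P/(ρg) = 310.0×1000 / (1090 × 9.81) = 28.99 m.
h = z + ψ = 36.26 + 28.99 = 65.25 m.

h ≈ 65.25 m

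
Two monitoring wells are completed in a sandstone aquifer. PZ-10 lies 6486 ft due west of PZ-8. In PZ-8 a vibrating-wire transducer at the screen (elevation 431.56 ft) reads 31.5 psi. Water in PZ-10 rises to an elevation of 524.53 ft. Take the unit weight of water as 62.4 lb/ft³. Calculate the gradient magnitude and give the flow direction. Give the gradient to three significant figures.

Pressure head at PZ-8: ψ = 144·P/γ = 144 × 31.5 / 62.4 = 72.69 ft.
Total head at PZ-8: h = z + ψ = 431.56 + 72.69 = 504.25 ft.
Total head at PZ-10: h = 524.53 ft (water level in the piezometer is the total head).
Head difference: h(PZ-8) − h(PZ-10) = 504.25 − 524.53 = -20.28 ft.
Hydraulic gradient: i = |Δh| / L = 20.28 / 6486 = 0.00313.
Flow is from higher to lower head: from PZ-10 toward PZ-8, i.e. toward the east.

i ≈ 0.00313; groundwater flows toward the east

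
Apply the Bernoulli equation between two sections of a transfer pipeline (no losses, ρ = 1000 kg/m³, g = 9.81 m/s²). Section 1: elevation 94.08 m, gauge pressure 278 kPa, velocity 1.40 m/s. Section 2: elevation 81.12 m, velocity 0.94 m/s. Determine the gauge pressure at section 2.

P₂ ≈ 406 kPa

Pressure head at 1: ψ₁ = P₁/(ρg) = 278×1000 / (1000 × 9.81) = 28.34 m.
Velocity heads: v₁²/2g = 1.40²/19.62 = 0.100 m; v₂²/2g = 0.94²/19.62 = 0.045 m.
Total head H = z₁ + ψ₁ + v₁²/2g = 94.08 + 28.34 + 0.100 = 122.52 m.
ψ₂ = H − z₂ − v₂²/2g = 122.52 − 81.12 − 0.045 = 41.35 m.
P₂ = ρgψ₂ = 1000 × 9.81 × 41.35 ≈ 406 kPa.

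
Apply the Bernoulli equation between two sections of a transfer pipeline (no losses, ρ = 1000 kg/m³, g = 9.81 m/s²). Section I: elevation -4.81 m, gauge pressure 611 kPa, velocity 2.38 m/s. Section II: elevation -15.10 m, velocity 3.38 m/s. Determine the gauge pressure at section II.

P₂ ≈ 709 kPa

Pressure head at I: ψ₁ = P₁/(ρg) = 611×1000 / (1000 × 9.81) = 62.28 m.
Velocity heads: v₁²/2g = 2.38²/19.62 = 0.289 m; v₂²/2g = 3.38²/19.62 = 0.582 m.
Total head H = z₁ + ψ₁ + v₁²/2g = -4.81 + 62.28 + 0.289 = 57.76 m.
ψ₂ = H − z₂ − v₂²/2g = 57.76 − (-15.10) − 0.582 = 72.28 m.
P₂ = ρgψ₂ = 1000 × 9.81 × 72.28 ≈ 709 kPa.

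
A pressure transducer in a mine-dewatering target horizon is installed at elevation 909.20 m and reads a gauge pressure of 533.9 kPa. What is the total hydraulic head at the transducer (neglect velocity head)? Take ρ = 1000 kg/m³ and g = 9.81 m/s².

h ≈ 963.62 m

ψ = P/(ρg) = 533.9×1000 / (1000 × 9.81) = 54.42 m.
h = z + ψ = 909.20 + 54.42 = 963.62 m.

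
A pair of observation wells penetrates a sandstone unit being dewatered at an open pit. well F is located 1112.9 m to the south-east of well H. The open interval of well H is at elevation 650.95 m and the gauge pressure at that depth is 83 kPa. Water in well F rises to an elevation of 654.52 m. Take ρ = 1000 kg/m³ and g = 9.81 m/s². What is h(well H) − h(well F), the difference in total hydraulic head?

Δh ≈ 4.89 m

Pressure head at well H: ψ = P/(ρg) = 83×1000 / (1000 × 9.81) = 8.46 m.
Total head at well H: h = z + ψ = 650.95 + 8.46 = 659.41 m.
Total head at well F: h = 654.52 m (water level in the piezometer is the total head).
Head difference: h(well H) − h(well F) = 659.41 − 654.52 = 4.89 m.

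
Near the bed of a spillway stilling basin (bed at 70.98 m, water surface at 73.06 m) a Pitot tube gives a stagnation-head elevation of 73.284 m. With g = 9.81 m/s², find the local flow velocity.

v ≈ 2.10 m/s

Near the bed, under hydrostatic conditions, the piezometric head (z + ψ) equals the free-surface elevation, 73.06 m.
Velocity head = total − piezometric = 73.284 − 73.06 = 0.224 m.
v = √(2g·h_v) = √(2 × 9.81 × 0.224) = 2.10 m/s.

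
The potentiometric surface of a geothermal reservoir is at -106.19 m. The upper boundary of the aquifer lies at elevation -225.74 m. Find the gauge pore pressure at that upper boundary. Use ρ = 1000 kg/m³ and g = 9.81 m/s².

Pressure head at the aquifer top: ψ = h − z = -106.19 − (-225.74) = 119.55 m.
P = ρgψ = 1000 × 9.81 × 119.55 = 1172786 Pa ≈ 1170 kPa.

P ≈ 1170 kPa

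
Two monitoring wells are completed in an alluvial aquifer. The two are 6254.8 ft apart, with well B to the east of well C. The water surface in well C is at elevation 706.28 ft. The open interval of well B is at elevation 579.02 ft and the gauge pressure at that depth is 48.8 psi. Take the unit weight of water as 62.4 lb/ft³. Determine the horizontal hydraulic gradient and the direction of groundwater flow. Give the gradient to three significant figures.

i ≈ 0.00234; groundwater flows toward the east

Total head at well C: h = 706.28 ft (water level in the piezometer is the total head).
Pressure head at well B: ψ = 144·P/γ = 144 × 48.8 / 62.4 = 112.62 ft.
Total head at well B: h = z + ψ = 579.02 + 112.62 = 691.64 ft.
Head difference: h(well C) − h(well B) = 706.28 − 691.64 = 14.64 ft.
Hydraulic gradient: i = |Δh| / L = 14.64 / 6254.8 = 0.00234.
Flow is from higher to lower head: from well C toward well B, i.e. toward the east.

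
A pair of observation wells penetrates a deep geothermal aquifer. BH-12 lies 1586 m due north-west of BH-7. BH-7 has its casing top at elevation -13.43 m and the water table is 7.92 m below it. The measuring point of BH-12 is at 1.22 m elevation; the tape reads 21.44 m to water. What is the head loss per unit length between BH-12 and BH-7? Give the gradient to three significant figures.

Total head at BH-7: h = -13.43 − 7.92 = -21.35 m.
Total head at BH-12: h = 1.22 − 21.44 = -20.22 m.
Head difference: h(BH-7) − h(BH-12) = -21.35 − (-20.22) = -1.13 m.
Hydraulic gradient: i = |Δh| / L = 1.13 / 1586 = 0.000712.

i ≈ 0.000712 m/m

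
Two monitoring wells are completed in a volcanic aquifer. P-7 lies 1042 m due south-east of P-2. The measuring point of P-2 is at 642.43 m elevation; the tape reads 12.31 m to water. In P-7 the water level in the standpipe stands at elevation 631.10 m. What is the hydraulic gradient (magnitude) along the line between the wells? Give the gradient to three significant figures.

i ≈ 0.000940

Total head at P-2: h = 642.43 − 12.31 = 630.12 m.
Total head at P-7: h = 631.10 m (water level in the piezometer is the total head).
Head difference: h(P-2) − h(P-7) = 630.12 − 631.10 = -0.98 m.
Hydraulic gradient: i = |Δh| / L = 0.98 / 1042 = 0.000940.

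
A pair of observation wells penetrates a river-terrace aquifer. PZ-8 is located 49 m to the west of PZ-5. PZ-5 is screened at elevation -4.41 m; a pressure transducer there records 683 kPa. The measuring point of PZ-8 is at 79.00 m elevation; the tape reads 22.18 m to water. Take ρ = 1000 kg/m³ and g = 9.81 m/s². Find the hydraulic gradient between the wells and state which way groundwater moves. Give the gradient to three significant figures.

i ≈ 0.171; groundwater flows toward the west

Pressure head at PZ-5: ψ = P/(ρg) = 683×1000 / (1000 × 9.81) = 69.62 m.
Total head at PZ-5: h = z + ψ = -4.41 + 69.62 = 65.21 m.
Total head at PZ-8: h = 79.00 − 22.18 = 56.82 m.
Head difference: h(PZ-5) − h(PZ-8) = 65.21 − 56.82 = 8.39 m.
Hydraulic gradient: i = |Δh| / L = 8.39 / 49 = 0.171.
Flow is from higher to lower head: from PZ-5 toward PZ-8, i.e. toward the west.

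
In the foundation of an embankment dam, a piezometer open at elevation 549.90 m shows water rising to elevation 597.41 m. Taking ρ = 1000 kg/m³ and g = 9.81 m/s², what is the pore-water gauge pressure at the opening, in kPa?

P ≈ 466 kPa

Pressure head ψ = h − z = 597.41 − 549.90 = 47.51 m.
P = ρgψ = 1000 × 9.81 × 47.51 = 466073 Pa ≈ 466 kPa.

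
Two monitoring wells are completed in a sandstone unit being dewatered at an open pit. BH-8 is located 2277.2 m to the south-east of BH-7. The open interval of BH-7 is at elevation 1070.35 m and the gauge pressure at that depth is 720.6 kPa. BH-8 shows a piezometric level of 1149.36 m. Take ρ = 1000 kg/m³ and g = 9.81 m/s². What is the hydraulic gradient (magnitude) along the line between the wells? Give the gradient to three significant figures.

Pressure head at BH-7: ψ = P/(ρg) = 720.6×1000 / (1000 × 9.81) = 73.46 m.
Total head at BH-7: h = z + ψ = 1070.35 + 73.46 = 1143.81 m.
Total head at BH-8: h = 1149.36 m (water level in the piezometer is the total head).
Head difference: h(BH-7) − h(BH-8) = 1143.81 − 1149.36 = -5.55 m.
Hydraulic gradient: i = |Δh| / L = 5.55 / 2277.2 = 0.00244.

i ≈ 0.00244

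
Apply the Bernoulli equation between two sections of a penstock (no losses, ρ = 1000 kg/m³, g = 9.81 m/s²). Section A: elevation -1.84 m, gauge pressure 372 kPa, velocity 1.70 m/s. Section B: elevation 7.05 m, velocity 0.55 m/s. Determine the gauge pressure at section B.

P₂ ≈ 286 kPa

Pressure head at A: ψ₁ = P₁/(ρg) = 372×1000 / (1000 × 9.81) = 37.92 m.
Velocity heads: v₁²/2g = 1.70²/19.62 = 0.147 m; v₂²/2g = 0.55²/19.62 = 0.015 m.
Total head H = z₁ + ψ₁ + v₁²/2g = -1.84 + 37.92 + 0.147 = 36.23 m.
ψ₂ = H − z₂ − v₂²/2g = 36.23 − 7.05 − 0.015 = 29.16 m.
P₂ = ρgψ₂ = 1000 × 9.81 × 29.16 ≈ 286 kPa.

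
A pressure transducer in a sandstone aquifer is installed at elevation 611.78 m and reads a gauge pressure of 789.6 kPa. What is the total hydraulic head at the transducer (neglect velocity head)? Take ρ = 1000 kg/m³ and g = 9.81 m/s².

h ≈ 692.27 m

ψ = P/(ρg) = 789.6×1000 / (1000 × 9.81) = 80.49 m.
h = z + ψ = 611.78 + 80.49 = 692.27 m.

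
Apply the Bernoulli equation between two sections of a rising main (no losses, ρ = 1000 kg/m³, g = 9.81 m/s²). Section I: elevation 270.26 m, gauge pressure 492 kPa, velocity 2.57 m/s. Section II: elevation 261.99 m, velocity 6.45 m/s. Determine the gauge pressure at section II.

P₂ ≈ 556 kPa

Pressure head at I: ψ₁ = P₁/(ρg) = 492×1000 / (1000 × 9.81) = 50.15 m.
Velocity heads: v₁²/2g = 2.57²/19.62 = 0.337 m; v₂²/2g = 6.45²/19.62 = 2.120 m.
Total head H = z₁ + ψ₁ + v₁²/2g = 270.26 + 50.15 + 0.337 = 320.75 m.
ψ₂ = H − z₂ − v₂²/2g = 320.75 − 261.99 − 2.120 = 56.64 m.
P₂ = ρgψ₂ = 1000 × 9.81 × 56.64 ≈ 556 kPa.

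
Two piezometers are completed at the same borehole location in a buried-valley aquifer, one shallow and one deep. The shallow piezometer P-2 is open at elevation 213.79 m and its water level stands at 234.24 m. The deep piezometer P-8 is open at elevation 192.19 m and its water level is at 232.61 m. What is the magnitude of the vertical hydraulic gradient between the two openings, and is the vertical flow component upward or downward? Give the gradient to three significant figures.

Total head at P-2: h = 234.24 m (water level in the standpipe).
Total head at P-8: h = 232.61 m.
Δh = h(P-2) − h(P-8) = 234.24 − 232.61 = 1.63 m.
Vertical separation Δz = 213.79 − 192.19 = 21.60 m.
|i_v| = |Δh| / Δz = 1.63 / 21.60 = 0.0755.
Head is higher in the shallow piezometer, so vertical flow is downward (recharge condition).

|i_v| ≈ 0.0755; vertical flow is downward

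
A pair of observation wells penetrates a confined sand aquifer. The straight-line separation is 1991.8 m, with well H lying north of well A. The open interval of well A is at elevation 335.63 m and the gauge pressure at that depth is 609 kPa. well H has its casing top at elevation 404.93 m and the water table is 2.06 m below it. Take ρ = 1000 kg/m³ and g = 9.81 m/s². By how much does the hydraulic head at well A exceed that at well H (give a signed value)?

Δh ≈ -5.16 m

Pressure head at well A: ψ = P/(ρg) = 609×1000 / (1000 × 9.81) = 62.08 m.
Total head at well A: h = z + ψ = 335.63 + 62.08 = 397.71 m.
Total head at well H: h = 404.93 − 2.06 = 402.87 m.
Head difference: h(well A) − h(well H) = 397.71 − 402.87 = -5.16 m.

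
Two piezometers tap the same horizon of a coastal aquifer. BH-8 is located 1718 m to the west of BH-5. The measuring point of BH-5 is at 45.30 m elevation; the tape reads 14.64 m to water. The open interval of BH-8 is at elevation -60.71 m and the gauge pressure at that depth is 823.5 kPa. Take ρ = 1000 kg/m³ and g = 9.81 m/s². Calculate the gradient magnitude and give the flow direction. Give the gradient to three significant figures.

i ≈ 0.00432; groundwater flows toward the west

Total head at BH-5: h = 45.30 − 14.64 = 30.66 m.
Pressure head at BH-8: ψ = P/(ρg) = 823.5×1000 / (1000 × 9.81) = 83.94 m.
Total head at BH-8: h = z + ψ = -60.71 + 83.94 = 23.23 m.
Head difference: h(BH-5) − h(BH-8) = 30.66 − 23.23 = 7.43 m.
Hydraulic gradient: i = |Δh| / L = 7.43 / 1718 = 0.00432.
Flow is from higher to lower head: from BH-5 toward BH-8, i.e. toward the west.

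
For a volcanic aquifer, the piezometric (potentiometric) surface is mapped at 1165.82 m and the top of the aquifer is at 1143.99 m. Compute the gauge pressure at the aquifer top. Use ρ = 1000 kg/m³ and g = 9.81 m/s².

P ≈ 214 kPa

Pressure head at the aquifer top: ψ = h − z = 1165.82 − 1143.99 = 21.83 m.
P = ρgψ = 1000 × 9.81 × 21.83 = 214152 Pa ≈ 214 kPa.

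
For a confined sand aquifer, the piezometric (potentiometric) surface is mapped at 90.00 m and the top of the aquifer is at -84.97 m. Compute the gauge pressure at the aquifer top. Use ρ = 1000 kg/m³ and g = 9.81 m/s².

P ≈ 1720 kPa

Pressure head at the aquifer top: ψ = h − z = 90.00 − (-84.97) = 174.97 m.
P = ρgψ = 1000 × 9.81 × 174.97 = 1716456 Pa ≈ 1720 kPa.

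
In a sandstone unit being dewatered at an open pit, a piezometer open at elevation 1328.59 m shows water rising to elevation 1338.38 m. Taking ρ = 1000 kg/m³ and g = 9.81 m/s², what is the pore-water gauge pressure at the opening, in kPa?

P ≈ 96.0 kPa

Pressure head ψ = h − z = 1338.38 − 1328.59 = 9.79 m.
P = ρgψ = 1000 × 9.81 × 9.79 = 96040 Pa ≈ 96.0 kPa.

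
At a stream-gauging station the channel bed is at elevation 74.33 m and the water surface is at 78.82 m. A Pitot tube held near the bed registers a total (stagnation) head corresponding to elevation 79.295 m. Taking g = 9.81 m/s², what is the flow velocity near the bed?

v ≈ 3.05 m/s

Near the bed, under hydrostatic conditions, the piezometric head (z + ψ) equals the free-surface elevation, 78.82 m.
Velocity head = total − piezometric = 79.295 − 78.82 = 0.475 m.
v = √(2g·h_v) = √(2 × 9.81 × 0.475) = 3.05 m/s.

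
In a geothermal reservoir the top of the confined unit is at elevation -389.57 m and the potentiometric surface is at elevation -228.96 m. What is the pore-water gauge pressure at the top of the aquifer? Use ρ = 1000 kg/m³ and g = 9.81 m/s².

P ≈ 1580 kPa

Pressure head at the aquifer top: ψ = h − z = -228.96 − (-389.57) = 160.61 m.
P = ρgψ = 1000 × 9.81 × 160.61 = 1575584 Pa ≈ 1580 kPa.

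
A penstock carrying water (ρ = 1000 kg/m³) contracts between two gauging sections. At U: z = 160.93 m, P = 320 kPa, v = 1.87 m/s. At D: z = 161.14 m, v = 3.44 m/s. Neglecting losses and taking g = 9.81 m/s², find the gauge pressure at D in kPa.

P₂ ≈ 314 kPa

Pressure head at U: ψ₁ = P₁/(ρg) = 320×1000 / (1000 × 9.81) = 32.62 m.
Velocity heads: v₁²/2g = 1.87²/19.62 = 0.178 m; v₂²/2g = 3.44²/19.62 = 0.603 m.
Total head H = z₁ + ψ₁ + v₁²/2g = 160.93 + 32.62 + 0.178 = 193.73 m.
ψ₂ = H − z₂ − v₂²/2g = 193.73 − 161.14 − 0.603 = 31.99 m.
P₂ = ρgψ₂ = 1000 × 9.81 × 31.99 ≈ 314 kPa.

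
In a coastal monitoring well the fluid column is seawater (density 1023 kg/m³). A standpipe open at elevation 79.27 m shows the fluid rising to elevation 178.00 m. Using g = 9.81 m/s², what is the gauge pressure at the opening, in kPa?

Pressure head ψ = h − z = 178.00 − 79.27 = 98.73 m.
P = ρgψ = 1023 × 9.81 × 98.73 = 990818 Pa ≈ 991 kPa.

P ≈ 991 kPa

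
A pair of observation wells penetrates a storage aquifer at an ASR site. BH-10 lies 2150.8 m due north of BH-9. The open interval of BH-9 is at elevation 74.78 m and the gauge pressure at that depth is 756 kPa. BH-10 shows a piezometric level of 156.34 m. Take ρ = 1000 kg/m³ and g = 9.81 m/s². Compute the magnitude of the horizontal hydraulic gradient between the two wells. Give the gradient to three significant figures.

Pressure head at BH-9: ψ = P/(ρg) = 756×1000 / (1000 × 9.81) = 77.06 m.
Total head at BH-9: h = z + ψ = 74.78 + 77.06 = 151.84 m.
Total head at BH-10: h = 156.34 m (water level in the piezometer is the total head).
Head difference: h(BH-9) − h(BH-10) = 151.84 − 156.34 = -4.50 m.
Hydraulic gradient: i = |Δh| / L = 4.50 / 2150.8 = 0.00209.

i ≈ 0.00209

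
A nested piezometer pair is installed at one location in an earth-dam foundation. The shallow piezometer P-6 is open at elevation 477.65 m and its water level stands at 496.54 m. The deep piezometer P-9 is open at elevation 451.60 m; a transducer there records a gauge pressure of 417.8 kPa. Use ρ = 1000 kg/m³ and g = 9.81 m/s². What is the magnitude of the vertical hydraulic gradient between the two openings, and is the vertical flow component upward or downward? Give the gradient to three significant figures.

|i_v| ≈ 0.0902; vertical flow is downward

Total head at P-6: h = 496.54 m (water level in the standpipe).
Pressure head at P-9: ψ = P/(ρg) = 417.8×1000 / (1000 × 9.81) = 42.59 m.
Total head at P-9: h = z + ψ = 451.60 + 42.59 = 494.19 m.
Δh = h(P-6) − h(P-9) = 496.54 − 494.19 = 2.35 m.
Vertical separation Δz = 477.65 − 451.60 = 26.05 m.
|i_v| = |Δh| / Δz = 2.35 / 26.05 = 0.0902.
Head is higher in the shallow piezometer, so vertical flow is downward (recharge condition).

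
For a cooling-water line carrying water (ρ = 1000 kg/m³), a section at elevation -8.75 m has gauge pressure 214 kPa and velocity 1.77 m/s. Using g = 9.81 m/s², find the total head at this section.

h ≈ 13.22 m

Pressure head ψ = P/(ρg) = 214×1000 / (1000 × 9.81) = 21.81 m.
Velocity head = v²/(2g) = 1.77² / (2 × 9.81) = 0.160 m.
h = z + ψ + v²/(2g) = -8.75 + 21.81 + 0.160 = 13.22 m.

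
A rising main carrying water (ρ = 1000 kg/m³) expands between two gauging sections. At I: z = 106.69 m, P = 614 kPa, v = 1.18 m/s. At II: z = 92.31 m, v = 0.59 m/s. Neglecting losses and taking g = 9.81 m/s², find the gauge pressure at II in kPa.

P₂ ≈ 756 kPa

Pressure head at I: ψ₁ = P₁/(ρg) = 614×1000 / (1000 × 9.81) = 62.59 m.
Velocity heads: v₁²/2g = 1.18²/19.62 = 0.071 m; v₂²/2g = 0.59²/19.62 = 0.018 m.
Total head H = z₁ + ψ₁ + v₁²/2g = 106.69 + 62.59 + 0.071 = 169.35 m.
ψ₂ = H − z₂ − v₂²/2g = 169.35 − 92.31 − 0.018 = 77.02 m.
P₂ = ρgψ₂ = 1000 × 9.81 × 77.02 ≈ 756 kPa.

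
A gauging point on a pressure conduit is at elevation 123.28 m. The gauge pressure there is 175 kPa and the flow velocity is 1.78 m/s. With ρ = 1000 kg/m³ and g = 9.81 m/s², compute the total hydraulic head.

h ≈ 141.28 m

Pressure head ψ = P/(ρg) = 175×1000 / (1000 × 9.81) = 17.84 m.
Velocity head = v²/(2g) = 1.78² / (2 × 9.81) = 0.161 m.
h = z + ψ + v²/(2g) = 123.28 + 17.84 + 0.161 = 141.28 m.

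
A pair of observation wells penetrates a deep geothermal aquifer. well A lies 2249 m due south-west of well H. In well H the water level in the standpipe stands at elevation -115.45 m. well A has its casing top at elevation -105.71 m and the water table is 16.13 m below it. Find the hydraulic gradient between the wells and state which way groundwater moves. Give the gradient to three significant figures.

Total head at well H: h = -115.45 m (water level in the piezometer is the total head).
Total head at well A: h = -105.71 − 16.13 = -121.84 m.
Head difference: h(well H) − h(well A) = -115.45 − (-121.84) = 6.39 m.
Hydraulic gradient: i = |Δh| / L = 6.39 / 2249 = 0.00284.
Flow is from higher to lower head: from well H toward well A, i.e. toward the south-west.

i ≈ 0.00284; groundwater flows toward the south-west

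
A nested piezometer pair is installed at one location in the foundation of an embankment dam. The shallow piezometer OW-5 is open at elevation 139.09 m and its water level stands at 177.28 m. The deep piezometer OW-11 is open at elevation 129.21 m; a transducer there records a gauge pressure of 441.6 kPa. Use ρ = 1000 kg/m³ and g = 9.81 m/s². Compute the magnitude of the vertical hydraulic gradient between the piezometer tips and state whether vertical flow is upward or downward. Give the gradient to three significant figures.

Total head at OW-5: h = 177.28 m (water level in the standpipe).
Pressure head at OW-11: ψ = P/(ρg) = 441.6×1000 / (1000 × 9.81) = 45.02 m.
Total head at OW-11: h = z + ψ = 129.21 + 45.02 = 174.23 m.
Δh = h(OW-5) − h(OW-11) = 177.28 − 174.23 = 3.05 m.
Vertical separation Δz = 139.09 − 129.21 = 9.88 m.
|i_v| = |Δh| / Δz = 3.05 / 9.88 = 0.309.
Head is higher in the shallow piezometer, so vertical flow is downward (recharge condition).

|i_v| ≈ 0.309; vertical flow is downward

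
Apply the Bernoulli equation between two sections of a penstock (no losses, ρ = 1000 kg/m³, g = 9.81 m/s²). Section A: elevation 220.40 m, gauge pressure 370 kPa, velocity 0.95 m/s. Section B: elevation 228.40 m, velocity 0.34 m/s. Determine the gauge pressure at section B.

P₂ ≈ 292 kPa

Pressure head at A: ψ₁ = P₁/(ρg) = 370×1000 / (1000 × 9.81) = 37.72 m.
Velocity heads: v₁²/2g = 0.95²/19.62 = 0.046 m; v₂²/2g = 0.34²/19.62 = 0.006 m.
Total head H = z₁ + ψ₁ + v₁²/2g = 220.40 + 37.72 + 0.046 = 258.17 m.
ψ₂ = H − z₂ − v₂²/2g = 258.17 − 228.40 − 0.006 = 29.76 m.
P₂ = ρgψ₂ = 1000 × 9.81 × 29.76 ≈ 292 kPa.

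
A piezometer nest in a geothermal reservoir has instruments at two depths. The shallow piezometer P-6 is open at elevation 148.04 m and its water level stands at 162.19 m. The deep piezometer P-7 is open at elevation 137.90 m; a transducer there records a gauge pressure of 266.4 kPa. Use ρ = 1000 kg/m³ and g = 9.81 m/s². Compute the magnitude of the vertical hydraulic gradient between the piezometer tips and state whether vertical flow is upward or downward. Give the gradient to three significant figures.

Total head at P-6: h = 162.19 m (water level in the standpipe).
Pressure head at P-7: ψ = P/(ρg) = 266.4×1000 / (1000 × 9.81) = 27.16 m.
Total head at P-7: h = z + ψ = 137.90 + 27.16 = 165.06 m.
Δh = h(P-6) − h(P-7) = 162.19 − 165.06 = -2.87 m.
Vertical separation Δz = 148.04 − 137.90 = 10.14 m.
|i_v| = |Δh| / Δz = 2.87 / 10.14 = 0.283.
Head is higher in the deep piezometer, so vertical flow is upward (discharge condition).

|i_v| ≈ 0.283; vertical flow is upward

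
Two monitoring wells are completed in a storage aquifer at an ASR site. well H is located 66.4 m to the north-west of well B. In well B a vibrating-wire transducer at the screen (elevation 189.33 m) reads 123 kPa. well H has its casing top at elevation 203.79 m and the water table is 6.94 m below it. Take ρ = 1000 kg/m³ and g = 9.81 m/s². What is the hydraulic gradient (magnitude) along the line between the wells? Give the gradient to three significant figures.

i ≈ 0.0756

Pressure head at well B: ψ = P/(ρg) = 123×1000 / (1000 × 9.81) = 12.54 m.
Total head at well B: h = z + ψ = 189.33 + 12.54 = 201.87 m.
Total head at well H: h = 203.79 − 6.94 = 196.85 m.
Head difference: h(well B) − h(well H) = 201.87 − 196.85 = 5.02 m.
Hydraulic gradient: i = |Δh| / L = 5.02 / 66.4 = 0.0756.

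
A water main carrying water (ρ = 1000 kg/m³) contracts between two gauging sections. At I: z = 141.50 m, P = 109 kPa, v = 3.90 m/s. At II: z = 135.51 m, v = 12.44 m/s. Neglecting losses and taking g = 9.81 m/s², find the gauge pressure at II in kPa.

P₂ ≈ 98.0 kPa

Pressure head at I: ψ₁ = P₁/(ρg) = 109×1000 / (1000 × 9.81) = 11.11 m.
Velocity heads: v₁²/2g = 3.90²/19.62 = 0.775 m; v₂²/2g = 12.44²/19.62 = 7.888 m.
Total head H = z₁ + ψ₁ + v₁²/2g = 141.50 + 11.11 + 0.775 = 153.39 m.
ψ₂ = H − z₂ − v₂²/2g = 153.39 − 135.51 − 7.888 = 9.99 m.
P₂ = ρgψ₂ = 1000 × 9.81 × 9.99 ≈ 98.0 kPa.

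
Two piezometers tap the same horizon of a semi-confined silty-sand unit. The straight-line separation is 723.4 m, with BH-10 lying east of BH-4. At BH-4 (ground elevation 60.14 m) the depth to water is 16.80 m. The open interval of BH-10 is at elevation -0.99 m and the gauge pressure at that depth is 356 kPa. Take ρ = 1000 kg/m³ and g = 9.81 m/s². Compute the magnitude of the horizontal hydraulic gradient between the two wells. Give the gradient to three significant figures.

i ≈ 0.0111

Total head at BH-4: h = 60.14 − 16.80 = 43.34 m.
Pressure head at BH-10: ψ = P/(ρg) = 356×1000 / (1000 × 9.81) = 36.29 m.
Total head at BH-10: h = z + ψ = -0.99 + 36.29 = 35.30 m.
Head difference: h(BH-4) − h(BH-10) = 43.34 − 35.30 = 8.04 m.
Hydraulic gradient: i = |Δh| / L = 8.04 / 723.4 = 0.0111.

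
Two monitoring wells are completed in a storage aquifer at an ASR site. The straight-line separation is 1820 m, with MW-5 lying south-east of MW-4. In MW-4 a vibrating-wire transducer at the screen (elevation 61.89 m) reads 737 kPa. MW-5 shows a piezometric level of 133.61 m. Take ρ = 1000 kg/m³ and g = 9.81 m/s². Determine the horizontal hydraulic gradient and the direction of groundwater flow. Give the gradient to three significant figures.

Pressure head at MW-4: ψ = P/(ρg) = 737×1000 / (1000 × 9.81) = 75.13 m.
Total head at MW-4: h = z + ψ = 61.89 + 75.13 = 137.02 m.
Total head at MW-5: h = 133.61 m (water level in the piezometer is the total head).
Head difference: h(MW-4) − h(MW-5) = 137.02 − 133.61 = 3.41 m.
Hydraulic gradient: i = |Δh| / L = 3.41 / 1820 = 0.00187.
Flow is from higher to lower head: from MW-4 toward MW-5, i.e. toward the south-east.

i ≈ 0.00187; groundwater flows toward the south-east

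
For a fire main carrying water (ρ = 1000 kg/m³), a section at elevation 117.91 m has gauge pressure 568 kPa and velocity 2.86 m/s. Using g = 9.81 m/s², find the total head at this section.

Pressure head ψ = P/(ρg) = 568×1000 / (1000 × 9.81) = 57.90 m.
Velocity head = v²/(2g) = 2.86² / (2 × 9.81) = 0.417 m.
h = z + ψ + v²/(2g) = 117.91 + 57.90 + 0.417 = 176.23 m.

h ≈ 176.23 m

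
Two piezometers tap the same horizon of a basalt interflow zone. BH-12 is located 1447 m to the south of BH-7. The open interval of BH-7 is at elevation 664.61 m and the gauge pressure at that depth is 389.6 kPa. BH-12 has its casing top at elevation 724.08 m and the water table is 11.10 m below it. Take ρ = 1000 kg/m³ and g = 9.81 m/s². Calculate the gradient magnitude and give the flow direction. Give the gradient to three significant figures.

i ≈ 0.00598; groundwater flows toward the north

Pressure head at BH-7: ψ = P/(ρg) = 389.6×1000 / (1000 × 9.81) = 39.71 m.
Total head at BH-7: h = z + ψ = 664.61 + 39.71 = 704.32 m.
Total head at BH-12: h = 724.08 − 11.10 = 712.98 m.
Head difference: h(BH-7) − h(BH-12) = 704.32 − 712.98 = -8.66 m.
Hydraulic gradient: i = |Δh| / L = 8.66 / 1447 = 0.00598.
Flow is from higher to lower head: from BH-12 toward BH-7, i.e. toward the north.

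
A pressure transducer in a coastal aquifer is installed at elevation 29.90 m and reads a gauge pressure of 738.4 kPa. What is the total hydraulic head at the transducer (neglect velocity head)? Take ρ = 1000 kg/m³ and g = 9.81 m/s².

ψ = P/(ρg) = 738.4×1000 / (1000 × 9.81) = 75.27 m.
h = z + ψ = 29.90 + 75.27 = 105.17 m.

h ≈ 105.17 m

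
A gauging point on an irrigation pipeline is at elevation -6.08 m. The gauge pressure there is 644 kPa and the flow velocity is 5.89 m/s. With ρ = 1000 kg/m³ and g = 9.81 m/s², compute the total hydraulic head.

Pressure head ψ = P/(ρg) = 644×1000 / (1000 × 9.81) = 65.65 m.
Velocity head = v²/(2g) = 5.89² / (2 × 9.81) = 1.768 m.
h = z + ψ + v²/(2g) = -6.08 + 65.65 + 1.768 = 61.34 m.

h ≈ 61.34 m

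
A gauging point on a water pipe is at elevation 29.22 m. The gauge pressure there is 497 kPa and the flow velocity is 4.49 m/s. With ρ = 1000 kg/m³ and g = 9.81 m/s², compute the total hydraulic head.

h ≈ 80.91 m

Pressure head ψ = P/(ρg) = 497×1000 / (1000 × 9.81) = 50.66 m.
Velocity head = v²/(2g) = 4.49² / (2 × 9.81) = 1.028 m.
h = z + ψ + v²/(2g) = 29.22 + 50.66 + 1.028 = 80.91 m.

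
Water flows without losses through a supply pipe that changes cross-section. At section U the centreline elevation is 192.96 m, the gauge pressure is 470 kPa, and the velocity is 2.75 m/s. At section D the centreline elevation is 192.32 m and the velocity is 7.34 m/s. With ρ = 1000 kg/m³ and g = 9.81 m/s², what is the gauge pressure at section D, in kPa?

Pressure head at U: ψ₁ = P₁/(ρg) = 470×1000 / (1000 × 9.81) = 47.91 m.
Velocity heads: v₁²/2g = 2.75²/19.62 = 0.385 m; v₂²/2g = 7.34²/19.62 = 2.746 m.
Total head H = z₁ + ψ₁ + v₁²/2g = 192.96 + 47.91 + 0.385 = 241.25 m.
ψ₂ = H − z₂ − v₂²/2g = 241.25 − 192.32 − 2.746 = 46.18 m.
P₂ = ρgψ₂ = 1000 × 9.81 × 46.18 ≈ 453 kPa.

P₂ ≈ 453 kPa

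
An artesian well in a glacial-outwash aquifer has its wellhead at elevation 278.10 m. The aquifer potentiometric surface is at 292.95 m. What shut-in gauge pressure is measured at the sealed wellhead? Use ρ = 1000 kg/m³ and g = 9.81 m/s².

P ≈ 146 kPa

Head above the cap: Δh = 292.95 − 278.10 = 14.85 m.
P = ρgΔh = 1000 × 9.81 × 14.85 = 145678 Pa ≈ 146 kPa.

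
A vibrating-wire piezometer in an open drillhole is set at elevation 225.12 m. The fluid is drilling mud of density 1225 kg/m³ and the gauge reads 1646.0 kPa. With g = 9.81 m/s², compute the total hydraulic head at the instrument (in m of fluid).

h ≈ 362.09 m

ψ = P/(ρg) = 1646.0×1000 / (1225 × 9.81) = 136.97 m.
h = z + ψ = 225.12 + 136.97 = 362.09 m.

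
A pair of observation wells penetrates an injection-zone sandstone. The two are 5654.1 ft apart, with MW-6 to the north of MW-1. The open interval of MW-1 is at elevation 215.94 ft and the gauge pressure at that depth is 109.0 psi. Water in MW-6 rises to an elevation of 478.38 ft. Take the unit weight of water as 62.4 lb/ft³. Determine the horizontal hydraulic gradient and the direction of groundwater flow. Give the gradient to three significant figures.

i ≈ 0.00193; groundwater flows toward the south

Pressure head at MW-1: ψ = 144·P/γ = 144 × 109.0 / 62.4 = 251.54 ft.
Total head at MW-1: h = z + ψ = 215.94 + 251.54 = 467.48 ft.
Total head at MW-6: h = 478.38 ft (water level in the piezometer is the total head).
Head difference: h(MW-1) − h(MW-6) = 467.48 − 478.38 = -10.90 ft.
Hydraulic gradient: i = |Δh| / L = 10.90 / 5654.1 = 0.00193.
Flow is from higher to lower head: from MW-6 toward MW-1, i.e. toward the south.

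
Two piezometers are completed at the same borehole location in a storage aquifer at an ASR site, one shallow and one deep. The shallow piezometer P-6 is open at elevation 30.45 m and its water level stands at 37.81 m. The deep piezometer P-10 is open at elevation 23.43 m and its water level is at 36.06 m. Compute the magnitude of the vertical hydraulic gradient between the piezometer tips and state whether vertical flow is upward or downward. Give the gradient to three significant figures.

|i_v| ≈ 0.249; vertical flow is downward

Total head at P-6: h = 37.81 m (water level in the standpipe).
Total head at P-10: h = 36.06 m.
Δh = h(P-6) − h(P-10) = 37.81 − 36.06 = 1.75 m.
Vertical separation Δz = 30.45 − 23.43 = 7.02 m.
|i_v| = |Δh| / Δz = 1.75 / 7.02 = 0.249.
Head is higher in the shallow piezometer, so vertical flow is downward (recharge condition).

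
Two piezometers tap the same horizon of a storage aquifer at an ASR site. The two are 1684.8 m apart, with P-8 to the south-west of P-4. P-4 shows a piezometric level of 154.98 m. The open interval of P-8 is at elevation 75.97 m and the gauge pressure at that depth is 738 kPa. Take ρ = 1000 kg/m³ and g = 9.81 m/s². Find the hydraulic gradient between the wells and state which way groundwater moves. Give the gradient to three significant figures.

Total head at P-4: h = 154.98 m (water level in the piezometer is the total head).
Pressure head at P-8: ψ = P/(ρg) = 738×1000 / (1000 × 9.81) = 75.23 m.
Total head at P-8: h = z + ψ = 75.97 + 75.23 = 151.20 m.
Head difference: h(P-4) − h(P-8) = 154.98 − 151.20 = 3.78 m.
Hydraulic gradient: i = |Δh| / L = 3.78 / 1684.8 = 0.00224.
Flow is from higher to lower head: from P-4 toward P-8, i.e. toward the south-west.

i ≈ 0.00224; groundwater flows toward the south-west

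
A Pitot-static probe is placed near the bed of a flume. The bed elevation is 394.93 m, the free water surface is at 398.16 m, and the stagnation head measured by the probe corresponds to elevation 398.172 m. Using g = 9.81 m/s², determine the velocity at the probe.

v ≈ 0.485 m/s

Near the bed, under hydrostatic conditions, the piezometric head (z + ψ) equals the free-surface elevation, 398.16 m.
Velocity head = total − piezometric = 398.172 − 398.16 = 0.012 m.
v = √(2g·h_v) = √(2 × 9.81 × 0.012) = 0.485 m/s.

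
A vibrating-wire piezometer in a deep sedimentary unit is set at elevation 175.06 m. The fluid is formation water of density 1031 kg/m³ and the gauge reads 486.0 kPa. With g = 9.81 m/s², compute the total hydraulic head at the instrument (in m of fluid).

h ≈ 223.11 m

ψ = P/(ρg) = 486.0×1000 / (1031 × 9.81) = 48.05 m.
h = z + ψ = 175.06 + 48.05 = 223.11 m.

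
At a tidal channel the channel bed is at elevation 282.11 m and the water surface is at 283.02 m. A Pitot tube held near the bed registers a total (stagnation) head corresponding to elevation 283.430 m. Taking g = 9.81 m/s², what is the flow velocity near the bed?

Near the bed, under hydrostatic conditions, the piezometric head (z + ψ) equals the free-surface elevation, 283.02 m.
Velocity head = total − piezometric = 283.430 − 283.02 = 0.410 m.
v = √(2g·h_v) = √(2 × 9.81 × 0.410) = 2.84 m/s.

v ≈ 2.84 m/s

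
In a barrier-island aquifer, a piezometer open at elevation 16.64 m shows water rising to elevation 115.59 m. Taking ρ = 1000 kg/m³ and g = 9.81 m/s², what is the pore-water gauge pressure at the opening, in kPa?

P ≈ 971 kPa

Pressure head ψ = h − z = 115.59 − 16.64 = 98.95 m.
P = ρgψ = 1000 × 9.81 × 98.95 = 970700 Pa ≈ 971 kPa.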